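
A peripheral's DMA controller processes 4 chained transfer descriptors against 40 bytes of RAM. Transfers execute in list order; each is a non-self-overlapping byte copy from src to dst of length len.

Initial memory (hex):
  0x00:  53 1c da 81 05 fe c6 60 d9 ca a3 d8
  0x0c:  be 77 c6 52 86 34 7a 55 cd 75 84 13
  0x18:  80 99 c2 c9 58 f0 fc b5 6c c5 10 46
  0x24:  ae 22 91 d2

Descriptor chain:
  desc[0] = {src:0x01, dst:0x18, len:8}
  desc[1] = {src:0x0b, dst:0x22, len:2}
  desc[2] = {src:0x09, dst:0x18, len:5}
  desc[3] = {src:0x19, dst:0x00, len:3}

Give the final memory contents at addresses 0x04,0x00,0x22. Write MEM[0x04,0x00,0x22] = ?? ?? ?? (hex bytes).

#0 dst[0x18+8] := {0x1c,0xda,0x81,0x05,0xfe,0xc6,0x60,0xd9}
#1 dst[0x22+2] := {0xd8,0xbe}
#2 dst[0x18+5] := {0xca,0xa3,0xd8,0xbe,0x77}
#3 dst[0x00+3] := {0xa3,0xd8,0xbe}
query mem[0x04]=0x05, mem[0x00]=0xa3, mem[0x22]=0xd8

MEM[0x04,0x00,0x22] = 05 a3 d8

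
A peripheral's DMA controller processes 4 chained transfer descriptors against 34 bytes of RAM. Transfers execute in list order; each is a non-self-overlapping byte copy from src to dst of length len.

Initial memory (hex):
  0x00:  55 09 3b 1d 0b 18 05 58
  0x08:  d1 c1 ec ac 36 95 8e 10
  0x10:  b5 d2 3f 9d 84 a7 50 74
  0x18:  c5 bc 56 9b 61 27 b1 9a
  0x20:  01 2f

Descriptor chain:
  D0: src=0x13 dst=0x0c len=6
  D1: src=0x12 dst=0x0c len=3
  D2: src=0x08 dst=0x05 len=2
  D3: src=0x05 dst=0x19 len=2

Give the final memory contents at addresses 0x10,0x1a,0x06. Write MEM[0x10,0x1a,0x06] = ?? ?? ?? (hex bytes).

MEM[0x10,0x1a,0x06] = 74 c1 c1

[0] 0x13->0x0c len=6 : 9d 84 a7 50 74 c5
[1] 0x12->0x0c len=3 : 3f 9d 84
[2] 0x08->0x05 len=2 : d1 c1
[3] 0x05->0x19 len=2 : d1 c1
query mem[0x10]=0x74, mem[0x1a]=0xc1, mem[0x06]=0xc1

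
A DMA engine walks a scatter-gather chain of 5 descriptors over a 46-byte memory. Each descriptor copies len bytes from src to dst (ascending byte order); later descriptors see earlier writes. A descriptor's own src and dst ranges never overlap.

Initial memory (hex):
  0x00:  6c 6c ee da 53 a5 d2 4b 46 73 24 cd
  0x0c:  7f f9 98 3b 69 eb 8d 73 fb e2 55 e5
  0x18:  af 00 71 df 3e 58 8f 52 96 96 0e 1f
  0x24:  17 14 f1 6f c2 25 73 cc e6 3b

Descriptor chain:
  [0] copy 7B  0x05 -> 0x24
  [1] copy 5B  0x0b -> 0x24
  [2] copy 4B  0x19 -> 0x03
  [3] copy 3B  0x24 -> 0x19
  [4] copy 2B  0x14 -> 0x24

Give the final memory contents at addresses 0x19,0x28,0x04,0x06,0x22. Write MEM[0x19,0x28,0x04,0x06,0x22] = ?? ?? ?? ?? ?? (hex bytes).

MEM[0x19,0x28,0x04,0x06,0x22] = cd 3b 71 3e 0e

  after D0: wrote 7B at 0x24 = a5d24b467324cd
  after D1: wrote 5B at 0x24 = cd7ff9983b
  after D2: wrote 4B at 0x03 = 0071df3e
  after D3: wrote 3B at 0x19 = cd7ff9
  after D4: wrote 2B at 0x24 = fbe2
query mem[0x19]=0xcd, mem[0x28]=0x3b, mem[0x04]=0x71, mem[0x06]=0x3e, mem[0x22]=0x0e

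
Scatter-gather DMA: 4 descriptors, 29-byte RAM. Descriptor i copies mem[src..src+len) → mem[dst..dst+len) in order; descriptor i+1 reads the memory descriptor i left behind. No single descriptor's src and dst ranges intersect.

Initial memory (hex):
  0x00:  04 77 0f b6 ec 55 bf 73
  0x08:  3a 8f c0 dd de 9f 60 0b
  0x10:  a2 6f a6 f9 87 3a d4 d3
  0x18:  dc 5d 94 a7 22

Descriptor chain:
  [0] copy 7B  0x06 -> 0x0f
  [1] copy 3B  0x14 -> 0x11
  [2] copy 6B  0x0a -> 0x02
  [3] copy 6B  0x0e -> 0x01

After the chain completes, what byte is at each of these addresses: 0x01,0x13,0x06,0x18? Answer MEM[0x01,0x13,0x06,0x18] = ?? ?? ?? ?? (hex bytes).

MEM[0x01,0x13,0x06,0x18] = 60 d4 d4 dc

  after D0: wrote 7B at 0x0f = bf733a8fc0ddde
  after D1: wrote 3B at 0x11 = ddded4
  after D2: wrote 6B at 0x02 = c0ddde9f60bf
  after D3: wrote 6B at 0x01 = 60bf73ddded4
query mem[0x01]=0x60, mem[0x13]=0xd4, mem[0x06]=0xd4, mem[0x18]=0xdc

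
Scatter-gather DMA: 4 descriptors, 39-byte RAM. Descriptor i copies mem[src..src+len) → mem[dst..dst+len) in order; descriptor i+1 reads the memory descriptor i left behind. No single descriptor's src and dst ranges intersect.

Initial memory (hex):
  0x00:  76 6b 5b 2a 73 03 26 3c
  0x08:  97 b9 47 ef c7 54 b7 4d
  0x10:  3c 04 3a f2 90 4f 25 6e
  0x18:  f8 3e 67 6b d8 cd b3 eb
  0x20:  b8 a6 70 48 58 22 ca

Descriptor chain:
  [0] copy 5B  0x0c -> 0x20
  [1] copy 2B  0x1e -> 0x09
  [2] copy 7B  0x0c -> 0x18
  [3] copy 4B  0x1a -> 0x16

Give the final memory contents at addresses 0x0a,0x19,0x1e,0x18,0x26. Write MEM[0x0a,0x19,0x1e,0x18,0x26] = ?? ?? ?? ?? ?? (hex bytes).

D0: mem[0x20..0x24] <- [c7 54 b7 4d 3c]
D1: mem[0x09..0x0a] <- [b3 eb]
D2: mem[0x18..0x1e] <- [c7 54 b7 4d 3c 04 3a]
D3: mem[0x16..0x19] <- [b7 4d 3c 04]
query mem[0x0a]=0xeb, mem[0x19]=0x04, mem[0x1e]=0x3a, mem[0x18]=0x3c, mem[0x26]=0xca

MEM[0x0a,0x19,0x1e,0x18,0x26] = eb 04 3a 3c ca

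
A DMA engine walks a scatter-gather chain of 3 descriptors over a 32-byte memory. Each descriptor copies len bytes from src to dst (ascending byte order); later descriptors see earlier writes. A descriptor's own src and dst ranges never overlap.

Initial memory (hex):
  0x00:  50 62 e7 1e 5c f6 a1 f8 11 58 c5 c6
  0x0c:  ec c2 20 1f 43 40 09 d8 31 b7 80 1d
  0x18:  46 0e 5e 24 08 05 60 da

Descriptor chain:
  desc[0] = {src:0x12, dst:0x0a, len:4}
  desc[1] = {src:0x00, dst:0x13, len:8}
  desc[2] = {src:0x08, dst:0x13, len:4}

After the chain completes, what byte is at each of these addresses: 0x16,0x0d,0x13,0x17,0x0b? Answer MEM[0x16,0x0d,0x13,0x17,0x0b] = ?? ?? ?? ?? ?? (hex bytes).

#0 dst[0x0a+4] := {0x09,0xd8,0x31,0xb7}
#1 dst[0x13+8] := {0x50,0x62,0xe7,0x1e,0x5c,0xf6,0xa1,0xf8}
#2 dst[0x13+4] := {0x11,0x58,0x09,0xd8}
query mem[0x16]=0xd8, mem[0x0d]=0xb7, mem[0x13]=0x11, mem[0x17]=0x5c, mem[0x0b]=0xd8

MEM[0x16,0x0d,0x13,0x17,0x0b] = d8 b7 11 5c d8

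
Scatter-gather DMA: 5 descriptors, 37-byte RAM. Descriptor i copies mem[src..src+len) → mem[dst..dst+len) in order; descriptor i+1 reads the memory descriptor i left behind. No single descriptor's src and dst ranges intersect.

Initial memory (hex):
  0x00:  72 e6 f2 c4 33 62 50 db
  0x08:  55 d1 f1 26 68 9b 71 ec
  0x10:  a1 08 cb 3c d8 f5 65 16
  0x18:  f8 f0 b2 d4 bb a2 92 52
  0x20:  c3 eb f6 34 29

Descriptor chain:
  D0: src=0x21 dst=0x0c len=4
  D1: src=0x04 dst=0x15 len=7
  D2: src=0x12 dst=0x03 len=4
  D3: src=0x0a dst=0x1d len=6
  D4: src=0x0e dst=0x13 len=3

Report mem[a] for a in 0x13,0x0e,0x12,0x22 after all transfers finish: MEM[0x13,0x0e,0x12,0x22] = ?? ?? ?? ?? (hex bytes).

  after D0: wrote 4B at 0x0c = ebf63429
  after D1: wrote 7B at 0x15 = 336250db55d1f1
  after D2: wrote 4B at 0x03 = cb3cd833
  after D3: wrote 6B at 0x1d = f126ebf63429
  after D4: wrote 3B at 0x13 = 3429a1
query mem[0x13]=0x34, mem[0x0e]=0x34, mem[0x12]=0xcb, mem[0x22]=0x29

MEM[0x13,0x0e,0x12,0x22] = 34 34 cb 29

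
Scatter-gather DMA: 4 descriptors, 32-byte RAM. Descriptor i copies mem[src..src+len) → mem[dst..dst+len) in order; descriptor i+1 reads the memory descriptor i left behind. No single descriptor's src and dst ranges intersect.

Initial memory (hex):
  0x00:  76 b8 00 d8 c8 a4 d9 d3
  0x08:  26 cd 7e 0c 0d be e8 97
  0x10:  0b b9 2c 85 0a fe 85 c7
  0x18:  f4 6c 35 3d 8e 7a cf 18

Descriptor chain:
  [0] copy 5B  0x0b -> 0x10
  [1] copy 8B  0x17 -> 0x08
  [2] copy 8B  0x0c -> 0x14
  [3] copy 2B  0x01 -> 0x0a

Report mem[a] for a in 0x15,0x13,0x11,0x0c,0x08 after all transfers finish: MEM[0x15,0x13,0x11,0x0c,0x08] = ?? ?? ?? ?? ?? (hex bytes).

#0 dst[0x10+5] := {0x0c,0x0d,0xbe,0xe8,0x97}
#1 dst[0x08+8] := {0xc7,0xf4,0x6c,0x35,0x3d,0x8e,0x7a,0xcf}
#2 dst[0x14+8] := {0x3d,0x8e,0x7a,0xcf,0x0c,0x0d,0xbe,0xe8}
#3 dst[0x0a+2] := {0xb8,0x00}
query mem[0x15]=0x8e, mem[0x13]=0xe8, mem[0x11]=0x0d, mem[0x0c]=0x3d, mem[0x08]=0xc7

MEM[0x15,0x13,0x11,0x0c,0x08] = 8e e8 0d 3d c7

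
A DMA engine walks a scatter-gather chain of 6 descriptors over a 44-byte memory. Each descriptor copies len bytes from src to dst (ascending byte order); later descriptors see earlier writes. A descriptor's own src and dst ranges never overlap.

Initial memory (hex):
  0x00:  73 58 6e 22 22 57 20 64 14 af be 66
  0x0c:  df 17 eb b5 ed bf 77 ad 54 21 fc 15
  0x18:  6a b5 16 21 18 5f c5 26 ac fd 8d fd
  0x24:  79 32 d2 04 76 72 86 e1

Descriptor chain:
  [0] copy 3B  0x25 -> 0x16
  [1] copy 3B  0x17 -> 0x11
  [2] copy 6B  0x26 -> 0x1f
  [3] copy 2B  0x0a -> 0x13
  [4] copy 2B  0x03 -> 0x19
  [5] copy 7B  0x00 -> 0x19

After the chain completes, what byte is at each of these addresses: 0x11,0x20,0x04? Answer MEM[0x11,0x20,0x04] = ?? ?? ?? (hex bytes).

MEM[0x11,0x20,0x04] = d2 04 22

[0] 0x25->0x16 len=3 : 32 d2 04
[1] 0x17->0x11 len=3 : d2 04 b5
[2] 0x26->0x1f len=6 : d2 04 76 72 86 e1
[3] 0x0a->0x13 len=2 : be 66
[4] 0x03->0x19 len=2 : 22 22
[5] 0x00->0x19 len=7 : 73 58 6e 22 22 57 20
query mem[0x11]=0xd2, mem[0x20]=0x04, mem[0x04]=0x22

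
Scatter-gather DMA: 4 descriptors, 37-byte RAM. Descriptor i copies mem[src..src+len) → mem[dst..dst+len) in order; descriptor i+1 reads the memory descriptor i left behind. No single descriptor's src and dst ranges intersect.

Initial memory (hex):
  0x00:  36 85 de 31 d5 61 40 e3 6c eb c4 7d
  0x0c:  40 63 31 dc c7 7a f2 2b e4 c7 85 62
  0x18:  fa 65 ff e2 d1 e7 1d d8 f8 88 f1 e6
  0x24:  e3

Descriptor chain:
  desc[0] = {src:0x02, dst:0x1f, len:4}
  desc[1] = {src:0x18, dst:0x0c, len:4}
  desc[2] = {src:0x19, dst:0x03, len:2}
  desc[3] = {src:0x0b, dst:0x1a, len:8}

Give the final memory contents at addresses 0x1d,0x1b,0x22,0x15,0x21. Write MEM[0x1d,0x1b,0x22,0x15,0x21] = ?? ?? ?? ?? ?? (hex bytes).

[0] 0x02->0x1f len=4 : de 31 d5 61
[1] 0x18->0x0c len=4 : fa 65 ff e2
[2] 0x19->0x03 len=2 : 65 ff
[3] 0x0b->0x1a len=8 : 7d fa 65 ff e2 c7 7a f2
query mem[0x1d]=0xff, mem[0x1b]=0xfa, mem[0x22]=0x61, mem[0x15]=0xc7, mem[0x21]=0xf2

MEM[0x1d,0x1b,0x22,0x15,0x21] = ff fa 61 c7 f2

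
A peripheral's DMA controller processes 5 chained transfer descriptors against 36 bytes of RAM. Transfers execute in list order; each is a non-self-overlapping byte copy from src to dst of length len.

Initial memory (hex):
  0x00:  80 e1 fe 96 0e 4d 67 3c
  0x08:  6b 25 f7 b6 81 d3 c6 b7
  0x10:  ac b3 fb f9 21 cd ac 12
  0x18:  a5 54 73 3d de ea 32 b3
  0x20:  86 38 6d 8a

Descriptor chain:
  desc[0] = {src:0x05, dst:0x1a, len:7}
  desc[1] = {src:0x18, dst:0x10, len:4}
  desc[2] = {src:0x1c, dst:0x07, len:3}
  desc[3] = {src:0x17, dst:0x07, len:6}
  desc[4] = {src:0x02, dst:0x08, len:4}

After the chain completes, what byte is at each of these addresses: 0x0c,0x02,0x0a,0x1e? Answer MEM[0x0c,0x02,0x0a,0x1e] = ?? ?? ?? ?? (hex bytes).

  after D0: wrote 7B at 0x1a = 4d673c6b25f7b6
  after D1: wrote 4B at 0x10 = a5544d67
  after D2: wrote 3B at 0x07 = 3c6b25
  after D3: wrote 6B at 0x07 = 12a5544d673c
  after D4: wrote 4B at 0x08 = fe960e4d
query mem[0x0c]=0x3c, mem[0x02]=0xfe, mem[0x0a]=0x0e, mem[0x1e]=0x25

MEM[0x0c,0x02,0x0a,0x1e] = 3c fe 0e 25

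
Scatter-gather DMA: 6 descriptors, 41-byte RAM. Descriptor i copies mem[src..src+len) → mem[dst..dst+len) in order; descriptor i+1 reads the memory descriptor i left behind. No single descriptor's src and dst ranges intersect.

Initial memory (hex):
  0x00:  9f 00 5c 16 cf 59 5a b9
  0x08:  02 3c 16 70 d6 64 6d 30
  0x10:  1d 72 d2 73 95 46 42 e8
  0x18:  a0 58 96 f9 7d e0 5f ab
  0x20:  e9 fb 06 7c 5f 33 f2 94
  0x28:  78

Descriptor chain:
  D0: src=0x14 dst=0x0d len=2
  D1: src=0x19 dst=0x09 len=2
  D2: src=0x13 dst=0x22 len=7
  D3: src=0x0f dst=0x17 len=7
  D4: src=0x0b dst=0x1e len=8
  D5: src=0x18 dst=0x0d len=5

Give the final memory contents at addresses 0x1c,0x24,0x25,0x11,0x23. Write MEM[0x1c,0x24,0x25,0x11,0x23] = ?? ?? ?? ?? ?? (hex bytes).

[0] 0x14->0x0d len=2 : 95 46
[1] 0x19->0x09 len=2 : 58 96
[2] 0x13->0x22 len=7 : 73 95 46 42 e8 a0 58
[3] 0x0f->0x17 len=7 : 30 1d 72 d2 73 95 46
[4] 0x0b->0x1e len=8 : 70 d6 95 46 30 1d 72 d2
[5] 0x18->0x0d len=5 : 1d 72 d2 73 95
query mem[0x1c]=0x95, mem[0x24]=0x72, mem[0x25]=0xd2, mem[0x11]=0x95, mem[0x23]=0x1d

MEM[0x1c,0x24,0x25,0x11,0x23] = 95 72 d2 95 1d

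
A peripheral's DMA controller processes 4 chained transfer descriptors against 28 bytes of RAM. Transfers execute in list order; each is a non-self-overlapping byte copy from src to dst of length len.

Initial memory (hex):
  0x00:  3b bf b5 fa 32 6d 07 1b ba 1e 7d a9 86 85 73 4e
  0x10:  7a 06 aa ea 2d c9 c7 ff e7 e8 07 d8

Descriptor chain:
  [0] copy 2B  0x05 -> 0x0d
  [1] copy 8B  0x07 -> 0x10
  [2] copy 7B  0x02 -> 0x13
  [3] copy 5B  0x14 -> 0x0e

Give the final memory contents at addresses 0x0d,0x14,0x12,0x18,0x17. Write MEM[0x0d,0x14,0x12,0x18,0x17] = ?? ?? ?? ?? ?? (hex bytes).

MEM[0x0d,0x14,0x12,0x18,0x17] = 6d fa 1b 1b 07

D0: mem[0x0d..0x0e] <- [6d 07]
D1: mem[0x10..0x17] <- [1b ba 1e 7d a9 86 6d 07]
D2: mem[0x13..0x19] <- [b5 fa 32 6d 07 1b ba]
D3: mem[0x0e..0x12] <- [fa 32 6d 07 1b]
query mem[0x0d]=0x6d, mem[0x14]=0xfa, mem[0x12]=0x1b, mem[0x18]=0x1b, mem[0x17]=0x07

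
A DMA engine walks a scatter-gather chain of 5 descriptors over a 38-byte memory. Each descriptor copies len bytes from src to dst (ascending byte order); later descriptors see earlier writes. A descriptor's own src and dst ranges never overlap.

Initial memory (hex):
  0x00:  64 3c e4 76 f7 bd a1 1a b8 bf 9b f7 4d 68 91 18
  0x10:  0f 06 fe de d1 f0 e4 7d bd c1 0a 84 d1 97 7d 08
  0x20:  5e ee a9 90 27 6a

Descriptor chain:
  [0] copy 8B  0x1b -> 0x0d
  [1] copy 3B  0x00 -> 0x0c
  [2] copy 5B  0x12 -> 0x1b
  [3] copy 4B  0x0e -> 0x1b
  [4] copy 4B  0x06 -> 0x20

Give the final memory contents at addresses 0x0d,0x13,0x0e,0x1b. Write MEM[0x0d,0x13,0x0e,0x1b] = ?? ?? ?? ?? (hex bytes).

#0 dst[0x0d+8] := {0x84,0xd1,0x97,0x7d,0x08,0x5e,0xee,0xa9}
#1 dst[0x0c+3] := {0x64,0x3c,0xe4}
#2 dst[0x1b+5] := {0x5e,0xee,0xa9,0xf0,0xe4}
#3 dst[0x1b+4] := {0xe4,0x97,0x7d,0x08}
#4 dst[0x20+4] := {0xa1,0x1a,0xb8,0xbf}
query mem[0x0d]=0x3c, mem[0x13]=0xee, mem[0x0e]=0xe4, mem[0x1b]=0xe4

MEM[0x0d,0x13,0x0e,0x1b] = 3c ee e4 e4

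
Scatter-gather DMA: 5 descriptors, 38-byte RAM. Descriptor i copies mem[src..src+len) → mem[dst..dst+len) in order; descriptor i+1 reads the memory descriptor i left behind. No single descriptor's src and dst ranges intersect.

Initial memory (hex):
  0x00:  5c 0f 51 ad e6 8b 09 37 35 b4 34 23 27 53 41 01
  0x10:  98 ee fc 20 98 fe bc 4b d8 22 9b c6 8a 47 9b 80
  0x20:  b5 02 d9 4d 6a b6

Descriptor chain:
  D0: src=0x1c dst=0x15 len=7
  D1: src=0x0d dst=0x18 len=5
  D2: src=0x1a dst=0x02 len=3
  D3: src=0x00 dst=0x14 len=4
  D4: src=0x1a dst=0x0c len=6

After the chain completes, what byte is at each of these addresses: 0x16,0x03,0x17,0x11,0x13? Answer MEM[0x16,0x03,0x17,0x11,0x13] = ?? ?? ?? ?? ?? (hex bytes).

[0] 0x1c->0x15 len=7 : 8a 47 9b 80 b5 02 d9
[1] 0x0d->0x18 len=5 : 53 41 01 98 ee
[2] 0x1a->0x02 len=3 : 01 98 ee
[3] 0x00->0x14 len=4 : 5c 0f 01 98
[4] 0x1a->0x0c len=6 : 01 98 ee 47 9b 80
query mem[0x16]=0x01, mem[0x03]=0x98, mem[0x17]=0x98, mem[0x11]=0x80, mem[0x13]=0x20

MEM[0x16,0x03,0x17,0x11,0x13] = 01 98 98 80 20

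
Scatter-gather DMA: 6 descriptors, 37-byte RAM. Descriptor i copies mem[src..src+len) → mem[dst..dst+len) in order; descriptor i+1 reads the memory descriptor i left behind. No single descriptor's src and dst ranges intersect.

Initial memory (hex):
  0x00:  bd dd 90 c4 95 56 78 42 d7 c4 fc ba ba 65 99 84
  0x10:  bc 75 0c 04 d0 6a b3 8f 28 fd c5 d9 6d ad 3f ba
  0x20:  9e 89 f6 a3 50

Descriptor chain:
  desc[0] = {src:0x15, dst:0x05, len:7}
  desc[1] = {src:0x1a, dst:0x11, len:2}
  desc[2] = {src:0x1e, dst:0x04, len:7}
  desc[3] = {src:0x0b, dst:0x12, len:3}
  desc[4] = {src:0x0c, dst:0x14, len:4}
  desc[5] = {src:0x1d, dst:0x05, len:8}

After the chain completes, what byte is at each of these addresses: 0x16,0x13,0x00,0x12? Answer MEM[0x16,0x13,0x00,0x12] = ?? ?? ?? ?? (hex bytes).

MEM[0x16,0x13,0x00,0x12] = 99 ba bd d9

  after D0: wrote 7B at 0x05 = 6ab38f28fdc5d9
  after D1: wrote 2B at 0x11 = c5d9
  after D2: wrote 7B at 0x04 = 3fba9e89f6a350
  after D3: wrote 3B at 0x12 = d9ba65
  after D4: wrote 4B at 0x14 = ba659984
  after D5: wrote 8B at 0x05 = ad3fba9e89f6a350
query mem[0x16]=0x99, mem[0x13]=0xba, mem[0x00]=0xbd, mem[0x12]=0xd9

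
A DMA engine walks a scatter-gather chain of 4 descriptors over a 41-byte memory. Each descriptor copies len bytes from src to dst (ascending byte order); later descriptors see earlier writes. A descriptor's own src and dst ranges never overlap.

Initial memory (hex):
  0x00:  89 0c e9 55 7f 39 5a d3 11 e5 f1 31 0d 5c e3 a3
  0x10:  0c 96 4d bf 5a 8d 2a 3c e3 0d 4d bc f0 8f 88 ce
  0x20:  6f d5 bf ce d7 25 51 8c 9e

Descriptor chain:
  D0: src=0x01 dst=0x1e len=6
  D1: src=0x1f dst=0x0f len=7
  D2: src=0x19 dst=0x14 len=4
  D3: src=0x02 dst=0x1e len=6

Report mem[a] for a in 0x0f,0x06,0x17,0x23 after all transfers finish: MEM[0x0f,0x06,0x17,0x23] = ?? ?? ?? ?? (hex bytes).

  after D0: wrote 6B at 0x1e = 0ce9557f395a
  after D1: wrote 7B at 0x0f = e9557f395ad725
  after D2: wrote 4B at 0x14 = 0d4dbcf0
  after D3: wrote 6B at 0x1e = e9557f395ad3
query mem[0x0f]=0xe9, mem[0x06]=0x5a, mem[0x17]=0xf0, mem[0x23]=0xd3

MEM[0x0f,0x06,0x17,0x23] = e9 5a f0 d3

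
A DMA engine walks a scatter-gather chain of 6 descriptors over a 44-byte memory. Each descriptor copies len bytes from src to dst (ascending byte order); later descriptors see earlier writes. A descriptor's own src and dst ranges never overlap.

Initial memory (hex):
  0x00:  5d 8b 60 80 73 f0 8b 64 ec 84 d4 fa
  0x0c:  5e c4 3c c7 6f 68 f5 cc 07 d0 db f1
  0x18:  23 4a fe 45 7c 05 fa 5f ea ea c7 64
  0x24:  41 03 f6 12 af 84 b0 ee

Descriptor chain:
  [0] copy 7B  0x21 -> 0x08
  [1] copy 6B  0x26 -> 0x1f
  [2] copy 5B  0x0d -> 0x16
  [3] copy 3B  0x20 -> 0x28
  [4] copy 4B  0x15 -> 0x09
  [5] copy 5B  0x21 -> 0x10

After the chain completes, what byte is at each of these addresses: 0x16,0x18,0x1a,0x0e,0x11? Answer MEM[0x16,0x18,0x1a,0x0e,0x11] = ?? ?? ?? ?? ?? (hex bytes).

MEM[0x16,0x18,0x1a,0x0e,0x11] = f6 c7 68 12 84

  after D0: wrote 7B at 0x08 = eac7644103f612
  after D1: wrote 6B at 0x1f = f612af84b0ee
  after D2: wrote 5B at 0x16 = f612c76f68
  after D3: wrote 3B at 0x28 = 12af84
  after D4: wrote 4B at 0x09 = d0f612c7
  after D5: wrote 5B at 0x10 = af84b0ee03
query mem[0x16]=0xf6, mem[0x18]=0xc7, mem[0x1a]=0x68, mem[0x0e]=0x12, mem[0x11]=0x84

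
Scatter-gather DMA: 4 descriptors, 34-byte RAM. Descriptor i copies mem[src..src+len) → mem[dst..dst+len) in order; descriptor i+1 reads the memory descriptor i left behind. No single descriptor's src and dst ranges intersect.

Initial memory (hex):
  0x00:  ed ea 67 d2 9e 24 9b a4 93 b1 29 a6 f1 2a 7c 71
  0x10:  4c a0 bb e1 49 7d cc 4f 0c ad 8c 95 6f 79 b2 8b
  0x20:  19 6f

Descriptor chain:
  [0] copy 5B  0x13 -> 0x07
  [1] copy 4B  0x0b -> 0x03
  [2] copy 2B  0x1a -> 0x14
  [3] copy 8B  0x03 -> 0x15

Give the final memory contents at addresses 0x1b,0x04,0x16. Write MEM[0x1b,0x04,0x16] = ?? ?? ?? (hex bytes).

#0 dst[0x07+5] := {0xe1,0x49,0x7d,0xcc,0x4f}
#1 dst[0x03+4] := {0x4f,0xf1,0x2a,0x7c}
#2 dst[0x14+2] := {0x8c,0x95}
#3 dst[0x15+8] := {0x4f,0xf1,0x2a,0x7c,0xe1,0x49,0x7d,0xcc}
query mem[0x1b]=0x7d, mem[0x04]=0xf1, mem[0x16]=0xf1

MEM[0x1b,0x04,0x16] = 7d f1 f1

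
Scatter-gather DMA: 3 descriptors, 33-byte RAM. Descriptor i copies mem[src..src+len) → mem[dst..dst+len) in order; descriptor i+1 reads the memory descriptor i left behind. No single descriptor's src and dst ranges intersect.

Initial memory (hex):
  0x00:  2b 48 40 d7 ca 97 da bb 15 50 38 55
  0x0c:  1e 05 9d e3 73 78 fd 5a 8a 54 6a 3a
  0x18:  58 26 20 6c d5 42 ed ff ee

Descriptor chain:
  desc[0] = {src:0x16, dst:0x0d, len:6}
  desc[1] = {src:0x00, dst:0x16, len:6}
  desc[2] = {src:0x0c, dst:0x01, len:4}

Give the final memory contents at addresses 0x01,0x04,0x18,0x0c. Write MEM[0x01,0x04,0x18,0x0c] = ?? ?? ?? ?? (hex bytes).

MEM[0x01,0x04,0x18,0x0c] = 1e 58 40 1e

D0: mem[0x0d..0x12] <- [6a 3a 58 26 20 6c]
D1: mem[0x16..0x1b] <- [2b 48 40 d7 ca 97]
D2: mem[0x01..0x04] <- [1e 6a 3a 58]
query mem[0x01]=0x1e, mem[0x04]=0x58, mem[0x18]=0x40, mem[0x0c]=0x1e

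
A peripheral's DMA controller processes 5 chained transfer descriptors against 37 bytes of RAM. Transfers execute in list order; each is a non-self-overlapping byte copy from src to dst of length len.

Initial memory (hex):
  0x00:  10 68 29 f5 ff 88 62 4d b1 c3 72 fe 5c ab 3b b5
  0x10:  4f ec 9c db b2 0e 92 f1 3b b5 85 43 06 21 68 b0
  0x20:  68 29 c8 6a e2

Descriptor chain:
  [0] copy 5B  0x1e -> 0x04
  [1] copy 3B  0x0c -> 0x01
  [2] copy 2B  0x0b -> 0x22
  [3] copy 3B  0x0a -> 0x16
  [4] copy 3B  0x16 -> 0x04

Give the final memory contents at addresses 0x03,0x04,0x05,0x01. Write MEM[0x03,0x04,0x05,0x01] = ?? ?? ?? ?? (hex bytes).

  after D0: wrote 5B at 0x04 = 68b06829c8
  after D1: wrote 3B at 0x01 = 5cab3b
  after D2: wrote 2B at 0x22 = fe5c
  after D3: wrote 3B at 0x16 = 72fe5c
  after D4: wrote 3B at 0x04 = 72fe5c
query mem[0x03]=0x3b, mem[0x04]=0x72, mem[0x05]=0xfe, mem[0x01]=0x5c

MEM[0x03,0x04,0x05,0x01] = 3b 72 fe 5c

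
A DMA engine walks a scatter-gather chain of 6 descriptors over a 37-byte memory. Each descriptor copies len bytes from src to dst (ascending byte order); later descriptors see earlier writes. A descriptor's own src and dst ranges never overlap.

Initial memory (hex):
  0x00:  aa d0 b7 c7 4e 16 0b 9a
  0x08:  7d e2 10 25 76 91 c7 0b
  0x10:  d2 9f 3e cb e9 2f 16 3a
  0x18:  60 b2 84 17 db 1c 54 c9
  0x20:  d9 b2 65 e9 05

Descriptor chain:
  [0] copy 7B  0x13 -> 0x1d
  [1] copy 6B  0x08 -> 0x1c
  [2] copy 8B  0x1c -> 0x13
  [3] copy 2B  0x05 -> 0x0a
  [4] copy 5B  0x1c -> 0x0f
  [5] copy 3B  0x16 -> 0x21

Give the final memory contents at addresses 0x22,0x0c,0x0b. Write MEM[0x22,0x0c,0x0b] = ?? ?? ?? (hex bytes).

#0 dst[0x1d+7] := {0xcb,0xe9,0x2f,0x16,0x3a,0x60,0xb2}
#1 dst[0x1c+6] := {0x7d,0xe2,0x10,0x25,0x76,0x91}
#2 dst[0x13+8] := {0x7d,0xe2,0x10,0x25,0x76,0x91,0x60,0xb2}
#3 dst[0x0a+2] := {0x16,0x0b}
#4 dst[0x0f+5] := {0x7d,0xe2,0x10,0x25,0x76}
#5 dst[0x21+3] := {0x25,0x76,0x91}
query mem[0x22]=0x76, mem[0x0c]=0x76, mem[0x0b]=0x0b

MEM[0x22,0x0c,0x0b] = 76 76 0b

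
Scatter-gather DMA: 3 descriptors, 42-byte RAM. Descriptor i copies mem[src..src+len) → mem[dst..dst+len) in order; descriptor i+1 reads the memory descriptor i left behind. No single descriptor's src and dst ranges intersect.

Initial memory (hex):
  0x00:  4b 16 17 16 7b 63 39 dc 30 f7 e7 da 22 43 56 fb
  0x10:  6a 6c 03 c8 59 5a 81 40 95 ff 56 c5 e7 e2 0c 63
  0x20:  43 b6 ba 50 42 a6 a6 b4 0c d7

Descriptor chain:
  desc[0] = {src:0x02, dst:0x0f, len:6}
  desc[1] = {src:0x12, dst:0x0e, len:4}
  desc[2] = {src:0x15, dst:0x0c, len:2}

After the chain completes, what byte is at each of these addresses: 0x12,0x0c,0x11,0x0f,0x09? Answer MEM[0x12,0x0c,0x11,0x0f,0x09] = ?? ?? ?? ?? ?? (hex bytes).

MEM[0x12,0x0c,0x11,0x0f,0x09] = 63 5a 5a 39 f7

D0: mem[0x0f..0x14] <- [17 16 7b 63 39 dc]
D1: mem[0x0e..0x11] <- [63 39 dc 5a]
D2: mem[0x0c..0x0d] <- [5a 81]
query mem[0x12]=0x63, mem[0x0c]=0x5a, mem[0x11]=0x5a, mem[0x0f]=0x39, mem[0x09]=0xf7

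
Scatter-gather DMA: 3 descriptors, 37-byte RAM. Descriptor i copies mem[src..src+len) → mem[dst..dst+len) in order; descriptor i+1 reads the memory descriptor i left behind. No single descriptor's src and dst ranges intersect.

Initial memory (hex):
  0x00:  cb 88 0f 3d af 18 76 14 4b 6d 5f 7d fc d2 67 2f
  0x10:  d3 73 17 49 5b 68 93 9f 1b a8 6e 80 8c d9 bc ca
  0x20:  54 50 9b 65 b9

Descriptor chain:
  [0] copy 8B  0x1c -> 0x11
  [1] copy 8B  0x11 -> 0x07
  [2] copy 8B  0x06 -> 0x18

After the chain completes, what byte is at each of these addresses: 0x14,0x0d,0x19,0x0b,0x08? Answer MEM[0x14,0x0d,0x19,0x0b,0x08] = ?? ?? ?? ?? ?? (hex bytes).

MEM[0x14,0x0d,0x19,0x0b,0x08] = ca 9b 8c 54 d9

#0 dst[0x11+8] := {0x8c,0xd9,0xbc,0xca,0x54,0x50,0x9b,0x65}
#1 dst[0x07+8] := {0x8c,0xd9,0xbc,0xca,0x54,0x50,0x9b,0x65}
#2 dst[0x18+8] := {0x76,0x8c,0xd9,0xbc,0xca,0x54,0x50,0x9b}
query mem[0x14]=0xca, mem[0x0d]=0x9b, mem[0x19]=0x8c, mem[0x0b]=0x54, mem[0x08]=0xd9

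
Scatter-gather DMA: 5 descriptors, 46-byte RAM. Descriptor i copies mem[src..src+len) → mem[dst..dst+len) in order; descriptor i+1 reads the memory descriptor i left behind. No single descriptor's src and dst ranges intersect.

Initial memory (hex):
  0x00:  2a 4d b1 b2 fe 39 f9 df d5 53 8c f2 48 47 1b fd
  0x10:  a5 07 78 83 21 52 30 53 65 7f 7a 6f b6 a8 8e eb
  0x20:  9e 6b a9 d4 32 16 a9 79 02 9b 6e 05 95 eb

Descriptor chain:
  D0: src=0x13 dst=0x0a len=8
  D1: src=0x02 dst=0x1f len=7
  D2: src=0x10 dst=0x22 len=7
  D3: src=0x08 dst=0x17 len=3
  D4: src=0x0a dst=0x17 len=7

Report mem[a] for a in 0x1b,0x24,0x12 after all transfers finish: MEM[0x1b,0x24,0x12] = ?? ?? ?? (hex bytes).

D0: mem[0x0a..0x11] <- [83 21 52 30 53 65 7f 7a]
D1: mem[0x1f..0x25] <- [b1 b2 fe 39 f9 df d5]
D2: mem[0x22..0x28] <- [7f 7a 78 83 21 52 30]
D3: mem[0x17..0x19] <- [d5 53 83]
D4: mem[0x17..0x1d] <- [83 21 52 30 53 65 7f]
query mem[0x1b]=0x53, mem[0x24]=0x78, mem[0x12]=0x78

MEM[0x1b,0x24,0x12] = 53 78 78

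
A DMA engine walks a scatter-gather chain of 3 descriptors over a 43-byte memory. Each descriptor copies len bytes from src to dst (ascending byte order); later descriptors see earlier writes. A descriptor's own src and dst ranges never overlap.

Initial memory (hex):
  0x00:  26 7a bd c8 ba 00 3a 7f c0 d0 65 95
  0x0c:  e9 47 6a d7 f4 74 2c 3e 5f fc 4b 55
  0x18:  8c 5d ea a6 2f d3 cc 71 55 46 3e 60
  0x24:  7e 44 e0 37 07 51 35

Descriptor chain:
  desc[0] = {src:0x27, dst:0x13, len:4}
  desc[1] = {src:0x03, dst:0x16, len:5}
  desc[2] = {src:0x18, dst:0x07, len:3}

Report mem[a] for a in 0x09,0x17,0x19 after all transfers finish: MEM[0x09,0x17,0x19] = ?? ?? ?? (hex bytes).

MEM[0x09,0x17,0x19] = 7f ba 3a

[0] 0x27->0x13 len=4 : 37 07 51 35
[1] 0x03->0x16 len=5 : c8 ba 00 3a 7f
[2] 0x18->0x07 len=3 : 00 3a 7f
query mem[0x09]=0x7f, mem[0x17]=0xba, mem[0x19]=0x3a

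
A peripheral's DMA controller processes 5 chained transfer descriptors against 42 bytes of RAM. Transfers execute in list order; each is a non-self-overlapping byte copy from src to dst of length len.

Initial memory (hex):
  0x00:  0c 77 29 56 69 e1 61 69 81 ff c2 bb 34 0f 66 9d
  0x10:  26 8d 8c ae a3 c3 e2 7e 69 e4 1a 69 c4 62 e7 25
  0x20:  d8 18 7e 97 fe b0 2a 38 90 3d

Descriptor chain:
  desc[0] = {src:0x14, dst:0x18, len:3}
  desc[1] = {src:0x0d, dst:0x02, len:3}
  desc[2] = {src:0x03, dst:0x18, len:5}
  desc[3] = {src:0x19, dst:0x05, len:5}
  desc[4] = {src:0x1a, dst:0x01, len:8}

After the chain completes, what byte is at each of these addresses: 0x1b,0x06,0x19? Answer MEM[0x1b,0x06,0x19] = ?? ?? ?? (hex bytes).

  after D0: wrote 3B at 0x18 = a3c3e2
  after D1: wrote 3B at 0x02 = 0f669d
  after D2: wrote 5B at 0x18 = 669de16169
  after D3: wrote 5B at 0x05 = 9de1616962
  after D4: wrote 8B at 0x01 = e1616962e725d818
query mem[0x1b]=0x61, mem[0x06]=0x25, mem[0x19]=0x9d

MEM[0x1b,0x06,0x19] = 61 25 9d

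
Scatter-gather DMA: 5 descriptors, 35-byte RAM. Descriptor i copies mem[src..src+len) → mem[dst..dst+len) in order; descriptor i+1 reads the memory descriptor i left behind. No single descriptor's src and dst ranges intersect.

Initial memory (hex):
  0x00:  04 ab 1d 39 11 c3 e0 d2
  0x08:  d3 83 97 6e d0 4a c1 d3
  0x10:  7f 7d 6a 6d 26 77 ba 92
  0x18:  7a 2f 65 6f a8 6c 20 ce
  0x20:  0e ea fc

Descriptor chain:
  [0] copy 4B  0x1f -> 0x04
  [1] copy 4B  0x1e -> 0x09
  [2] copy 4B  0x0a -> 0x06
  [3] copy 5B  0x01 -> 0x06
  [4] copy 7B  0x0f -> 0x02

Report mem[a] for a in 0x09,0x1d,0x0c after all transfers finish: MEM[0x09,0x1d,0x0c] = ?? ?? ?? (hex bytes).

MEM[0x09,0x1d,0x0c] = ce 6c ea

#0 dst[0x04+4] := {0xce,0x0e,0xea,0xfc}
#1 dst[0x09+4] := {0x20,0xce,0x0e,0xea}
#2 dst[0x06+4] := {0xce,0x0e,0xea,0x4a}
#3 dst[0x06+5] := {0xab,0x1d,0x39,0xce,0x0e}
#4 dst[0x02+7] := {0xd3,0x7f,0x7d,0x6a,0x6d,0x26,0x77}
query mem[0x09]=0xce, mem[0x1d]=0x6c, mem[0x0c]=0xea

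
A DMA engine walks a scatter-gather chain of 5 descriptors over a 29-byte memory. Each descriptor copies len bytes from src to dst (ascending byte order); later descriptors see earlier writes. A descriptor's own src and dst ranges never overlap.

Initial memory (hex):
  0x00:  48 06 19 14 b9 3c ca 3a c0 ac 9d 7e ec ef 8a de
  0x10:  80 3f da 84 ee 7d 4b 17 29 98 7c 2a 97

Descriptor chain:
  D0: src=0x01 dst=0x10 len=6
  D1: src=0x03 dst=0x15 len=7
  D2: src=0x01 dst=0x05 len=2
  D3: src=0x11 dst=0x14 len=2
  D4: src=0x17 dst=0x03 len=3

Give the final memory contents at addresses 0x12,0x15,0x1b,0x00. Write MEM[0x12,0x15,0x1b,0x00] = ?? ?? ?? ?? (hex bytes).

D0: mem[0x10..0x15] <- [06 19 14 b9 3c ca]
D1: mem[0x15..0x1b] <- [14 b9 3c ca 3a c0 ac]
D2: mem[0x05..0x06] <- [06 19]
D3: mem[0x14..0x15] <- [19 14]
D4: mem[0x03..0x05] <- [3c ca 3a]
query mem[0x12]=0x14, mem[0x15]=0x14, mem[0x1b]=0xac, mem[0x00]=0x48

MEM[0x12,0x15,0x1b,0x00] = 14 14 ac 48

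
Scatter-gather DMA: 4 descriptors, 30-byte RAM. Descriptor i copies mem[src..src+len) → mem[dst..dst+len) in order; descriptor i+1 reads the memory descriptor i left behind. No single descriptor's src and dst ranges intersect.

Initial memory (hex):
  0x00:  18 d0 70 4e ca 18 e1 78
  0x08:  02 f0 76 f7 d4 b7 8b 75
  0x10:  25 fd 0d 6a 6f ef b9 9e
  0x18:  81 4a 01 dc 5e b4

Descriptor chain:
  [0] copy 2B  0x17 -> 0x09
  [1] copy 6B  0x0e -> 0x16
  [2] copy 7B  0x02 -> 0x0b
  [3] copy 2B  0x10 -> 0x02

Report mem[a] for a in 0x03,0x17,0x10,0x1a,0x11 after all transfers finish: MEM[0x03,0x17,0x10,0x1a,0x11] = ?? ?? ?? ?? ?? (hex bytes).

MEM[0x03,0x17,0x10,0x1a,0x11] = 02 75 78 0d 02

[0] 0x17->0x09 len=2 : 9e 81
[1] 0x0e->0x16 len=6 : 8b 75 25 fd 0d 6a
[2] 0x02->0x0b len=7 : 70 4e ca 18 e1 78 02
[3] 0x10->0x02 len=2 : 78 02
query mem[0x03]=0x02, mem[0x17]=0x75, mem[0x10]=0x78, mem[0x1a]=0x0d, mem[0x11]=0x02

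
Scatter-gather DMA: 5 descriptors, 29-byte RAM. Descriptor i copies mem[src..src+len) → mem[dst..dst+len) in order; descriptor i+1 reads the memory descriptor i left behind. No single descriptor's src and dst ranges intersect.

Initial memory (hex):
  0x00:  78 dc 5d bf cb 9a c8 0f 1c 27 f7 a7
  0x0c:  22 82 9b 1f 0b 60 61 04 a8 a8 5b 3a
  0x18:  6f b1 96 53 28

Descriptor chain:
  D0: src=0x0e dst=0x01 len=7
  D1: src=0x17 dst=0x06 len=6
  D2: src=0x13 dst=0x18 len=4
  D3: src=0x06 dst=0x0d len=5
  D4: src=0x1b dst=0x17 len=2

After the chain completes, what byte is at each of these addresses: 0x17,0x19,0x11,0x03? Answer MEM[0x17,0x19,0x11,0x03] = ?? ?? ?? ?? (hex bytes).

  after D0: wrote 7B at 0x01 = 9b1f0b606104a8
  after D1: wrote 6B at 0x06 = 3a6fb1965328
  after D2: wrote 4B at 0x18 = 04a8a85b
  after D3: wrote 5B at 0x0d = 3a6fb19653
  after D4: wrote 2B at 0x17 = 5b28
query mem[0x17]=0x5b, mem[0x19]=0xa8, mem[0x11]=0x53, mem[0x03]=0x0b

MEM[0x17,0x19,0x11,0x03] = 5b a8 53 0b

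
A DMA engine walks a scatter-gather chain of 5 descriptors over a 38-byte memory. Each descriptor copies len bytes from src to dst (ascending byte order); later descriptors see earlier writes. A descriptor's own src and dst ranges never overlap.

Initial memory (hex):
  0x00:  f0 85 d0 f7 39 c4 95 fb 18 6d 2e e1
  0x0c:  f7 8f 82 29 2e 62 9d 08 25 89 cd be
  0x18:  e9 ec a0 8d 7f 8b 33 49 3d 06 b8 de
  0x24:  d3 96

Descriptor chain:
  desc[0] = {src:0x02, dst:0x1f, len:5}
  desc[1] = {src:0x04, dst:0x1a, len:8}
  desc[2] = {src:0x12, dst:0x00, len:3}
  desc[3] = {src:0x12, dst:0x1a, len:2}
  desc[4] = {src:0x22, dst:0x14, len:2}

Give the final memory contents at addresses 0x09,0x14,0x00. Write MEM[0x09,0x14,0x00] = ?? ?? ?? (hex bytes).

#0 dst[0x1f+5] := {0xd0,0xf7,0x39,0xc4,0x95}
#1 dst[0x1a+8] := {0x39,0xc4,0x95,0xfb,0x18,0x6d,0x2e,0xe1}
#2 dst[0x00+3] := {0x9d,0x08,0x25}
#3 dst[0x1a+2] := {0x9d,0x08}
#4 dst[0x14+2] := {0xc4,0x95}
query mem[0x09]=0x6d, mem[0x14]=0xc4, mem[0x00]=0x9d

MEM[0x09,0x14,0x00] = 6d c4 9d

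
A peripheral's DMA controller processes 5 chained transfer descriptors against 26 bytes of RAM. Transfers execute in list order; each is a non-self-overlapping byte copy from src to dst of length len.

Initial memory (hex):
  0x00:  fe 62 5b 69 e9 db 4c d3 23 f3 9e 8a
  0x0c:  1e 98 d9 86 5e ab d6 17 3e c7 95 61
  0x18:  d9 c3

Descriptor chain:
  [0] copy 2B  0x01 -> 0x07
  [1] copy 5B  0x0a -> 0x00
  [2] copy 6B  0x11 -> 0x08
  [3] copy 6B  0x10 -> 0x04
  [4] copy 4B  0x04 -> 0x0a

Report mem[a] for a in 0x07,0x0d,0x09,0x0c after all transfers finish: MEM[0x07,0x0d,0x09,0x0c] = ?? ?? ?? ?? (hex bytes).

MEM[0x07,0x0d,0x09,0x0c] = 17 17 c7 d6

[0] 0x01->0x07 len=2 : 62 5b
[1] 0x0a->0x00 len=5 : 9e 8a 1e 98 d9
[2] 0x11->0x08 len=6 : ab d6 17 3e c7 95
[3] 0x10->0x04 len=6 : 5e ab d6 17 3e c7
[4] 0x04->0x0a len=4 : 5e ab d6 17
query mem[0x07]=0x17, mem[0x0d]=0x17, mem[0x09]=0xc7, mem[0x0c]=0xd6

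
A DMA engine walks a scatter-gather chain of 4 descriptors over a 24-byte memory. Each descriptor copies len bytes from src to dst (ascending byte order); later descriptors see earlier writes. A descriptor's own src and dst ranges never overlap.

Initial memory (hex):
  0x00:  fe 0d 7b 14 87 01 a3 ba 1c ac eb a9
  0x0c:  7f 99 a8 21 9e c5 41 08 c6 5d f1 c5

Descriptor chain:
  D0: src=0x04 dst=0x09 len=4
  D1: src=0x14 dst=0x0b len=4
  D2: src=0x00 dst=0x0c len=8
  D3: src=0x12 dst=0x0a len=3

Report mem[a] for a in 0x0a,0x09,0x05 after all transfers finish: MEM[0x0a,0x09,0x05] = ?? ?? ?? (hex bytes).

MEM[0x0a,0x09,0x05] = a3 87 01

  after D0: wrote 4B at 0x09 = 8701a3ba
  after D1: wrote 4B at 0x0b = c65df1c5
  after D2: wrote 8B at 0x0c = fe0d7b148701a3ba
  after D3: wrote 3B at 0x0a = a3bac6
query mem[0x0a]=0xa3, mem[0x09]=0x87, mem[0x05]=0x01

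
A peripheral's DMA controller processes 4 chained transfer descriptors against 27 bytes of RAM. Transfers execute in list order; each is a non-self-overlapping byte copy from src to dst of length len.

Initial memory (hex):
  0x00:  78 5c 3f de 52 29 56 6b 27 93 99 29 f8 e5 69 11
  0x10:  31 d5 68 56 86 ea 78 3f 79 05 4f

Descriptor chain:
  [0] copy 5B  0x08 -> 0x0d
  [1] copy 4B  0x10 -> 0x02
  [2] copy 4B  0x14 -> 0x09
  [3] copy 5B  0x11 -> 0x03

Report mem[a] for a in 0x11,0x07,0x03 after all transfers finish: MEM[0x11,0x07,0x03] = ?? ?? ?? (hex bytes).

D0: mem[0x0d..0x11] <- [27 93 99 29 f8]
D1: mem[0x02..0x05] <- [29 f8 68 56]
D2: mem[0x09..0x0c] <- [86 ea 78 3f]
D3: mem[0x03..0x07] <- [f8 68 56 86 ea]
query mem[0x11]=0xf8, mem[0x07]=0xea, mem[0x03]=0xf8

MEM[0x11,0x07,0x03] = f8 ea f8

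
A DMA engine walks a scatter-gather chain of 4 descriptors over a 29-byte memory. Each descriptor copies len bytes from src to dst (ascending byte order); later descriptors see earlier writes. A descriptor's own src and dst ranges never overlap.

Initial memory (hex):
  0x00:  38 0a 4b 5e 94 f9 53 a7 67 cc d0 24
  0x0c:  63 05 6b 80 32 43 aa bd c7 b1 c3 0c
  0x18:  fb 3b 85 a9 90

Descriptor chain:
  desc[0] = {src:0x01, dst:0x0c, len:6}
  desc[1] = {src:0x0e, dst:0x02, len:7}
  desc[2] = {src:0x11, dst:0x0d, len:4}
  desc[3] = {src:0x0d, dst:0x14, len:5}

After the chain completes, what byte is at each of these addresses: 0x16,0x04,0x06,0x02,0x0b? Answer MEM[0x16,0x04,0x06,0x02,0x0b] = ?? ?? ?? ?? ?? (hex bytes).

MEM[0x16,0x04,0x06,0x02,0x0b] = bd f9 aa 5e 24

  after D0: wrote 6B at 0x0c = 0a4b5e94f953
  after D1: wrote 7B at 0x02 = 5e94f953aabdc7
  after D2: wrote 4B at 0x0d = 53aabdc7
  after D3: wrote 5B at 0x14 = 53aabdc753
query mem[0x16]=0xbd, mem[0x04]=0xf9, mem[0x06]=0xaa, mem[0x02]=0x5e, mem[0x0b]=0x24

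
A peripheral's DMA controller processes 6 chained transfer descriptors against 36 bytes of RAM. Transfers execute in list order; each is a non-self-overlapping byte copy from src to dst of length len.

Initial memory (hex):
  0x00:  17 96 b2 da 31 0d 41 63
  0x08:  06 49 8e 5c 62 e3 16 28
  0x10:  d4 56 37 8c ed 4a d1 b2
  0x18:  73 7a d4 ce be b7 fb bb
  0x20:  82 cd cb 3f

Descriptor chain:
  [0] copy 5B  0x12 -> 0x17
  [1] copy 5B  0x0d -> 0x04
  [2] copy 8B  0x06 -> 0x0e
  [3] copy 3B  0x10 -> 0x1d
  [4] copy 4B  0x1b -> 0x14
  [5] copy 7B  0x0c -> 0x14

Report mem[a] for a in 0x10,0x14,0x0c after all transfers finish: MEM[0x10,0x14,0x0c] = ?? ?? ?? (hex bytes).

MEM[0x10,0x14,0x0c] = 56 62 62

#0 dst[0x17+5] := {0x37,0x8c,0xed,0x4a,0xd1}
#1 dst[0x04+5] := {0xe3,0x16,0x28,0xd4,0x56}
#2 dst[0x0e+8] := {0x28,0xd4,0x56,0x49,0x8e,0x5c,0x62,0xe3}
#3 dst[0x1d+3] := {0x56,0x49,0x8e}
#4 dst[0x14+4] := {0xd1,0xbe,0x56,0x49}
#5 dst[0x14+7] := {0x62,0xe3,0x28,0xd4,0x56,0x49,0x8e}
query mem[0x10]=0x56, mem[0x14]=0x62, mem[0x0c]=0x62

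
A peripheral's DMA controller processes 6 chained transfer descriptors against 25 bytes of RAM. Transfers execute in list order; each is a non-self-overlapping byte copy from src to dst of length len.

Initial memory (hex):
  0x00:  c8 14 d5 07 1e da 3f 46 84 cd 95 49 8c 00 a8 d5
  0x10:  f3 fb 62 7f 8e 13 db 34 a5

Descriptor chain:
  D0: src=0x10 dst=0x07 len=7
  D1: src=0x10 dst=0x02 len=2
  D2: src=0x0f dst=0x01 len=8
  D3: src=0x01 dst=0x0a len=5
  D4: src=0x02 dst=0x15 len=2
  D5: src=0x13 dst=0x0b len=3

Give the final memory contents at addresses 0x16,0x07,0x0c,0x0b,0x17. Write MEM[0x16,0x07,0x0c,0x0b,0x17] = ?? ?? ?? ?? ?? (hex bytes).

  after D0: wrote 7B at 0x07 = f3fb627f8e13db
  after D1: wrote 2B at 0x02 = f3fb
  after D2: wrote 8B at 0x01 = d5f3fb627f8e13db
  after D3: wrote 5B at 0x0a = d5f3fb627f
  after D4: wrote 2B at 0x15 = f3fb
  after D5: wrote 3B at 0x0b = 7f8ef3
query mem[0x16]=0xfb, mem[0x07]=0x13, mem[0x0c]=0x8e, mem[0x0b]=0x7f, mem[0x17]=0x34

MEM[0x16,0x07,0x0c,0x0b,0x17] = fb 13 8e 7f 34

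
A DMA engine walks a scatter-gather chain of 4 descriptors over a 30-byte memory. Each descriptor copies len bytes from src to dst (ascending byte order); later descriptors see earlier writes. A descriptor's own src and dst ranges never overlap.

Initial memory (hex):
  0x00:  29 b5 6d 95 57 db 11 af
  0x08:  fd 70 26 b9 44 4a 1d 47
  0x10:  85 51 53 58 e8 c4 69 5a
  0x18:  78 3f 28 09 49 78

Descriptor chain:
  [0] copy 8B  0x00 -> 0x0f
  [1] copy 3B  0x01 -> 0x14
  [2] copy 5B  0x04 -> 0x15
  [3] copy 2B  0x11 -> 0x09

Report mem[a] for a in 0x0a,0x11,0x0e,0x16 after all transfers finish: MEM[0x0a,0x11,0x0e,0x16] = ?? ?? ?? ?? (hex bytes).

D0: mem[0x0f..0x16] <- [29 b5 6d 95 57 db 11 af]
D1: mem[0x14..0x16] <- [b5 6d 95]
D2: mem[0x15..0x19] <- [57 db 11 af fd]
D3: mem[0x09..0x0a] <- [6d 95]
query mem[0x0a]=0x95, mem[0x11]=0x6d, mem[0x0e]=0x1d, mem[0x16]=0xdb

MEM[0x0a,0x11,0x0e,0x16] = 95 6d 1d db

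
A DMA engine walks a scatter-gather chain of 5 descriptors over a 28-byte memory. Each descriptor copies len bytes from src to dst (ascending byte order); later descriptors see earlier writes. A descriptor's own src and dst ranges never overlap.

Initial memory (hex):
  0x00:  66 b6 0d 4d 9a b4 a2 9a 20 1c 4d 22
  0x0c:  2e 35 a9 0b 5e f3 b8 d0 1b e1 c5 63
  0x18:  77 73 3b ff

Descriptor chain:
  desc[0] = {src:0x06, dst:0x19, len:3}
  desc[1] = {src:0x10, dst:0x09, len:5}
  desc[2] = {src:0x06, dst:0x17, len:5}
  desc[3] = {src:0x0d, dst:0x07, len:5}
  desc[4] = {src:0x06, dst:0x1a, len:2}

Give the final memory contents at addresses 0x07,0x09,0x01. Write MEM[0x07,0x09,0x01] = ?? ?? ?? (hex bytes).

MEM[0x07,0x09,0x01] = 1b 0b b6

[0] 0x06->0x19 len=3 : a2 9a 20
[1] 0x10->0x09 len=5 : 5e f3 b8 d0 1b
[2] 0x06->0x17 len=5 : a2 9a 20 5e f3
[3] 0x0d->0x07 len=5 : 1b a9 0b 5e f3
[4] 0x06->0x1a len=2 : a2 1b
query mem[0x07]=0x1b, mem[0x09]=0x0b, mem[0x01]=0xb6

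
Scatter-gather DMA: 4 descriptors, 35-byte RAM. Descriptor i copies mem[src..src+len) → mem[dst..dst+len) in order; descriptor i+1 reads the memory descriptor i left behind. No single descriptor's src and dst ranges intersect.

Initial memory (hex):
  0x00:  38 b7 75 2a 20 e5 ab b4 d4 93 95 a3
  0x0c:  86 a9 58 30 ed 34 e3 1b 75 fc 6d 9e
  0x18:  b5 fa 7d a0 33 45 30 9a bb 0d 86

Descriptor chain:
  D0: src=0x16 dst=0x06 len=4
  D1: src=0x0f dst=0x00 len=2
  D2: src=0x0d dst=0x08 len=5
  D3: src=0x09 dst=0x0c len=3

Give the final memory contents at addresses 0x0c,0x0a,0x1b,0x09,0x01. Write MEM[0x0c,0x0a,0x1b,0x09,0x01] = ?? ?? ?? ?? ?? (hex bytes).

#0 dst[0x06+4] := {0x6d,0x9e,0xb5,0xfa}
#1 dst[0x00+2] := {0x30,0xed}
#2 dst[0x08+5] := {0xa9,0x58,0x30,0xed,0x34}
#3 dst[0x0c+3] := {0x58,0x30,0xed}
query mem[0x0c]=0x58, mem[0x0a]=0x30, mem[0x1b]=0xa0, mem[0x09]=0x58, mem[0x01]=0xed

MEM[0x0c,0x0a,0x1b,0x09,0x01] = 58 30 a0 58 ed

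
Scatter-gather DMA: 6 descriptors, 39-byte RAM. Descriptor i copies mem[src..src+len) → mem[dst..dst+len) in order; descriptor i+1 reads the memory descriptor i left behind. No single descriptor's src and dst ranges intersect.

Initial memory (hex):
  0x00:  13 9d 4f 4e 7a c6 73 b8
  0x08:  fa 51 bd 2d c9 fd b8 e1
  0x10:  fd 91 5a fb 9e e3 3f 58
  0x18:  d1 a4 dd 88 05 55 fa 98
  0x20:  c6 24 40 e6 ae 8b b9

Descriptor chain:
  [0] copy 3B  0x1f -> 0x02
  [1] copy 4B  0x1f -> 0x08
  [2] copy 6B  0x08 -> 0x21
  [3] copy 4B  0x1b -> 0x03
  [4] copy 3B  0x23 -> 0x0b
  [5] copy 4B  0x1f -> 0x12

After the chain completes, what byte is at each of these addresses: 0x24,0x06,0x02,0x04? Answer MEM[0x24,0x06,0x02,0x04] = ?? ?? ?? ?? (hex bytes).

  after D0: wrote 3B at 0x02 = 98c624
  after D1: wrote 4B at 0x08 = 98c62440
  after D2: wrote 6B at 0x21 = 98c62440c9fd
  after D3: wrote 4B at 0x03 = 880555fa
  after D4: wrote 3B at 0x0b = 2440c9
  after D5: wrote 4B at 0x12 = 98c698c6
query mem[0x24]=0x40, mem[0x06]=0xfa, mem[0x02]=0x98, mem[0x04]=0x05

MEM[0x24,0x06,0x02,0x04] = 40 fa 98 05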